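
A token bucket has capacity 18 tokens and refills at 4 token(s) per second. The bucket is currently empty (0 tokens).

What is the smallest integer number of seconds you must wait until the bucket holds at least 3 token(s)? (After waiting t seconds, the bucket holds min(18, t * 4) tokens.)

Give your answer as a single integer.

Need t * 4 >= 3, so t >= 3/4.
Smallest integer t = ceil(3/4) = 1.

Answer: 1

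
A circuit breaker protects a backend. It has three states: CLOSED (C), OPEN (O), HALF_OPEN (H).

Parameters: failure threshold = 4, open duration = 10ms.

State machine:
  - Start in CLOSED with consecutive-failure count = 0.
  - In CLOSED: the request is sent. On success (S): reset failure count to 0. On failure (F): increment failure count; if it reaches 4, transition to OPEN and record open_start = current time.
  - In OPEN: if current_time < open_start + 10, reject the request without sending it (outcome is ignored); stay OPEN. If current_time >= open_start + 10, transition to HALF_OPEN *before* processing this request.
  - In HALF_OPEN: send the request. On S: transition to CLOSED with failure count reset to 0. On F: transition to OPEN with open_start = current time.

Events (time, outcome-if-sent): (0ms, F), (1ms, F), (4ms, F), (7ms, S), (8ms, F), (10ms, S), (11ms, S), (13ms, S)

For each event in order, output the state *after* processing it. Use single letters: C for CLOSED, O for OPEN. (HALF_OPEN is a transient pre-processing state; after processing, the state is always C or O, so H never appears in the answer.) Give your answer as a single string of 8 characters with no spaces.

State after each event:
  event#1 t=0ms outcome=F: state=CLOSED
  event#2 t=1ms outcome=F: state=CLOSED
  event#3 t=4ms outcome=F: state=CLOSED
  event#4 t=7ms outcome=S: state=CLOSED
  event#5 t=8ms outcome=F: state=CLOSED
  event#6 t=10ms outcome=S: state=CLOSED
  event#7 t=11ms outcome=S: state=CLOSED
  event#8 t=13ms outcome=S: state=CLOSED

Answer: CCCCCCCC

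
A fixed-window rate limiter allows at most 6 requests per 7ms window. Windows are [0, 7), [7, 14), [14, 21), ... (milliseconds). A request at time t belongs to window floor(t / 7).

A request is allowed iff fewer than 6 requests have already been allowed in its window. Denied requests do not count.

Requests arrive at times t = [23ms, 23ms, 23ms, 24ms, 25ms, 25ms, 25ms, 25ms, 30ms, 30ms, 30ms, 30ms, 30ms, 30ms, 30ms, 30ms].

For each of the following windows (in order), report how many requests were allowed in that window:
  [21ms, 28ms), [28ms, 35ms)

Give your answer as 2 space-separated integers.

Processing requests:
  req#1 t=23ms (window 3): ALLOW
  req#2 t=23ms (window 3): ALLOW
  req#3 t=23ms (window 3): ALLOW
  req#4 t=24ms (window 3): ALLOW
  req#5 t=25ms (window 3): ALLOW
  req#6 t=25ms (window 3): ALLOW
  req#7 t=25ms (window 3): DENY
  req#8 t=25ms (window 3): DENY
  req#9 t=30ms (window 4): ALLOW
  req#10 t=30ms (window 4): ALLOW
  req#11 t=30ms (window 4): ALLOW
  req#12 t=30ms (window 4): ALLOW
  req#13 t=30ms (window 4): ALLOW
  req#14 t=30ms (window 4): ALLOW
  req#15 t=30ms (window 4): DENY
  req#16 t=30ms (window 4): DENY

Allowed counts by window: 6 6

Answer: 6 6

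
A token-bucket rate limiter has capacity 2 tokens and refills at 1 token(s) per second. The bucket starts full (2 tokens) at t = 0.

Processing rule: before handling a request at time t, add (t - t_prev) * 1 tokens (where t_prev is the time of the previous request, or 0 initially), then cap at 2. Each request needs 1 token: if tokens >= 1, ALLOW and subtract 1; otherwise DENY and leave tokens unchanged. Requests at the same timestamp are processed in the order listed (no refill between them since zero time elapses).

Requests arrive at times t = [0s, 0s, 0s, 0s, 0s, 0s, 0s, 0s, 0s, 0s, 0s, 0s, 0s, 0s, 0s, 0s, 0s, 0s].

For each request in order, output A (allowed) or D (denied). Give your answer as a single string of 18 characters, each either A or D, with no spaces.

Simulating step by step:
  req#1 t=0s: ALLOW
  req#2 t=0s: ALLOW
  req#3 t=0s: DENY
  req#4 t=0s: DENY
  req#5 t=0s: DENY
  req#6 t=0s: DENY
  req#7 t=0s: DENY
  req#8 t=0s: DENY
  req#9 t=0s: DENY
  req#10 t=0s: DENY
  req#11 t=0s: DENY
  req#12 t=0s: DENY
  req#13 t=0s: DENY
  req#14 t=0s: DENY
  req#15 t=0s: DENY
  req#16 t=0s: DENY
  req#17 t=0s: DENY
  req#18 t=0s: DENY

Answer: AADDDDDDDDDDDDDDDD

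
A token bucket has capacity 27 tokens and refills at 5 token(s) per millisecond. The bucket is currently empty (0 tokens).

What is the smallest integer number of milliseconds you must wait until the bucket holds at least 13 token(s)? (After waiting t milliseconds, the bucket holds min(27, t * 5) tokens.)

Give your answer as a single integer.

Answer: 3

Derivation:
Need t * 5 >= 13, so t >= 13/5.
Smallest integer t = ceil(13/5) = 3.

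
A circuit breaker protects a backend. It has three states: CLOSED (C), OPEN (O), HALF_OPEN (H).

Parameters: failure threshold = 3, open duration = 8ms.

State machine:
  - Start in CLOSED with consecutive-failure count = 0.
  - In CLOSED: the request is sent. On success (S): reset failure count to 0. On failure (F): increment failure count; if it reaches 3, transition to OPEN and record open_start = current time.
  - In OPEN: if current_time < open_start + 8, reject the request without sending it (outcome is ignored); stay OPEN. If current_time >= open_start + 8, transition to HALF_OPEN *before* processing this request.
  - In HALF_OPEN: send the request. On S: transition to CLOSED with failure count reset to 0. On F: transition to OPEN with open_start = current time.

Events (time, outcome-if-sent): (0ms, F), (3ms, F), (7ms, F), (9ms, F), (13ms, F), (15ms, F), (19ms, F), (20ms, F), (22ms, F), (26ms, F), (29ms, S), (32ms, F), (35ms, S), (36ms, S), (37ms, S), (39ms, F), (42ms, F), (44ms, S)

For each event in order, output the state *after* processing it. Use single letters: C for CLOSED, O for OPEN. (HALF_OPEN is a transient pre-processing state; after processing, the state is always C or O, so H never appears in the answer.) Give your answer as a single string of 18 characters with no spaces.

Answer: CCOOOOOOOOOOCCCCCC

Derivation:
State after each event:
  event#1 t=0ms outcome=F: state=CLOSED
  event#2 t=3ms outcome=F: state=CLOSED
  event#3 t=7ms outcome=F: state=OPEN
  event#4 t=9ms outcome=F: state=OPEN
  event#5 t=13ms outcome=F: state=OPEN
  event#6 t=15ms outcome=F: state=OPEN
  event#7 t=19ms outcome=F: state=OPEN
  event#8 t=20ms outcome=F: state=OPEN
  event#9 t=22ms outcome=F: state=OPEN
  event#10 t=26ms outcome=F: state=OPEN
  event#11 t=29ms outcome=S: state=OPEN
  event#12 t=32ms outcome=F: state=OPEN
  event#13 t=35ms outcome=S: state=CLOSED
  event#14 t=36ms outcome=S: state=CLOSED
  event#15 t=37ms outcome=S: state=CLOSED
  event#16 t=39ms outcome=F: state=CLOSED
  event#17 t=42ms outcome=F: state=CLOSED
  event#18 t=44ms outcome=S: state=CLOSED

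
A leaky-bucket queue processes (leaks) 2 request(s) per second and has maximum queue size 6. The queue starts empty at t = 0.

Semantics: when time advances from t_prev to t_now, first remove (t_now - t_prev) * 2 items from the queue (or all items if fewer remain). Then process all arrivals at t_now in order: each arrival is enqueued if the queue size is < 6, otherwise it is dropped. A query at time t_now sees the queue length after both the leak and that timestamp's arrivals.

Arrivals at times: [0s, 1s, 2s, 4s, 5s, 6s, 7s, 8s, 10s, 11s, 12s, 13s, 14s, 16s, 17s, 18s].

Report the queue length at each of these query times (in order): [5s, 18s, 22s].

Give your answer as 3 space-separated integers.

Answer: 1 1 0

Derivation:
Queue lengths at query times:
  query t=5s: backlog = 1
  query t=18s: backlog = 1
  query t=22s: backlog = 0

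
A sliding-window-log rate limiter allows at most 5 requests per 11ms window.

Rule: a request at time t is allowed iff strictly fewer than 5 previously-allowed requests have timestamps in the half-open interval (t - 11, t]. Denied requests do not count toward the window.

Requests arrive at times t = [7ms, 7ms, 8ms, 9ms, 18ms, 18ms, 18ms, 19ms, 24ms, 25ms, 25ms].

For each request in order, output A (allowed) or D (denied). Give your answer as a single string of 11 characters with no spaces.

Answer: AAAAAAAAADD

Derivation:
Tracking allowed requests in the window:
  req#1 t=7ms: ALLOW
  req#2 t=7ms: ALLOW
  req#3 t=8ms: ALLOW
  req#4 t=9ms: ALLOW
  req#5 t=18ms: ALLOW
  req#6 t=18ms: ALLOW
  req#7 t=18ms: ALLOW
  req#8 t=19ms: ALLOW
  req#9 t=24ms: ALLOW
  req#10 t=25ms: DENY
  req#11 t=25ms: DENY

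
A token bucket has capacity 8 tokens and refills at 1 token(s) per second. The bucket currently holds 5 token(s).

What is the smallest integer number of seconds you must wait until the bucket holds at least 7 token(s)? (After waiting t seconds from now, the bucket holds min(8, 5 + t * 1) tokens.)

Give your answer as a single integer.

Answer: 2

Derivation:
Need 5 + t * 1 >= 7, so t >= 2/1.
Smallest integer t = ceil(2/1) = 2.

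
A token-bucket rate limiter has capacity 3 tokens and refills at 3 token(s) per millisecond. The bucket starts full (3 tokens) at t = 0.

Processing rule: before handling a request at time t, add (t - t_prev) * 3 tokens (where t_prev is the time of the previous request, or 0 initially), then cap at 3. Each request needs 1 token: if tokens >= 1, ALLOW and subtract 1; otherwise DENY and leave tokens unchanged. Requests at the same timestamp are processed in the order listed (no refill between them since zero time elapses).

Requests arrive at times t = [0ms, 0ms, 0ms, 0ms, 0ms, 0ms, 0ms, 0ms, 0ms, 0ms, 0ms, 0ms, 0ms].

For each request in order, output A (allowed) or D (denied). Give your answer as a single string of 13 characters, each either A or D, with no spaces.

Answer: AAADDDDDDDDDD

Derivation:
Simulating step by step:
  req#1 t=0ms: ALLOW
  req#2 t=0ms: ALLOW
  req#3 t=0ms: ALLOW
  req#4 t=0ms: DENY
  req#5 t=0ms: DENY
  req#6 t=0ms: DENY
  req#7 t=0ms: DENY
  req#8 t=0ms: DENY
  req#9 t=0ms: DENY
  req#10 t=0ms: DENY
  req#11 t=0ms: DENY
  req#12 t=0ms: DENY
  req#13 t=0ms: DENY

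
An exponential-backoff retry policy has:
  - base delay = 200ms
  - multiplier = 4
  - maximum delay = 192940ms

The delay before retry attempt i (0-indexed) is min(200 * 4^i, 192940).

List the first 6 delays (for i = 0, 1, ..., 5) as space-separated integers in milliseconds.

Answer: 200 800 3200 12800 51200 192940

Derivation:
Computing each delay:
  i=0: min(200*4^0, 192940) = 200
  i=1: min(200*4^1, 192940) = 800
  i=2: min(200*4^2, 192940) = 3200
  i=3: min(200*4^3, 192940) = 12800
  i=4: min(200*4^4, 192940) = 51200
  i=5: min(200*4^5, 192940) = 192940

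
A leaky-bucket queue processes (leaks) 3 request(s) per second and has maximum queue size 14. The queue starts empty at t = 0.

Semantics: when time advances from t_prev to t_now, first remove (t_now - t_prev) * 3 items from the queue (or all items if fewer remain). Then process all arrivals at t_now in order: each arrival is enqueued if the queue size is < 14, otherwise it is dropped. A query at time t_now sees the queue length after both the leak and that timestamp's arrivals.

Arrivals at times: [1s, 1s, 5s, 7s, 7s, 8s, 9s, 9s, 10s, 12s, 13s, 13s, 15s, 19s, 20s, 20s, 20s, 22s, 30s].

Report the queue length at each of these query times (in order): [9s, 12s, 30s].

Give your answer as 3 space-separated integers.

Answer: 2 1 1

Derivation:
Queue lengths at query times:
  query t=9s: backlog = 2
  query t=12s: backlog = 1
  query t=30s: backlog = 1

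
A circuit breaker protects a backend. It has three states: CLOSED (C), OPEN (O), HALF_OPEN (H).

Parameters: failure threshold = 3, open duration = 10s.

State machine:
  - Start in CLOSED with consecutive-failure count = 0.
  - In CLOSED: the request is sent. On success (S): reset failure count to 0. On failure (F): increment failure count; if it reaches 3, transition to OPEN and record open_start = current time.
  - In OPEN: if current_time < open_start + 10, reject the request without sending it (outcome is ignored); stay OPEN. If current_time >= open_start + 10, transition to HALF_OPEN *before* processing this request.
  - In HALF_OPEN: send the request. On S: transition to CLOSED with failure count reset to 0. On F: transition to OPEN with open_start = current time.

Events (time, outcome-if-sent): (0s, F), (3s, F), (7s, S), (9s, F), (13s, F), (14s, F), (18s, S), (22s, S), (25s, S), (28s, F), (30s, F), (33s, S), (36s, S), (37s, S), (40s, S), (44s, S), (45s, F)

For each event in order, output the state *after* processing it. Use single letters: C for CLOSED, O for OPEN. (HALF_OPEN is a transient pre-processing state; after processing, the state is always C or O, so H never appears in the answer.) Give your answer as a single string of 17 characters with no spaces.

State after each event:
  event#1 t=0s outcome=F: state=CLOSED
  event#2 t=3s outcome=F: state=CLOSED
  event#3 t=7s outcome=S: state=CLOSED
  event#4 t=9s outcome=F: state=CLOSED
  event#5 t=13s outcome=F: state=CLOSED
  event#6 t=14s outcome=F: state=OPEN
  event#7 t=18s outcome=S: state=OPEN
  event#8 t=22s outcome=S: state=OPEN
  event#9 t=25s outcome=S: state=CLOSED
  event#10 t=28s outcome=F: state=CLOSED
  event#11 t=30s outcome=F: state=CLOSED
  event#12 t=33s outcome=S: state=CLOSED
  event#13 t=36s outcome=S: state=CLOSED
  event#14 t=37s outcome=S: state=CLOSED
  event#15 t=40s outcome=S: state=CLOSED
  event#16 t=44s outcome=S: state=CLOSED
  event#17 t=45s outcome=F: state=CLOSED

Answer: CCCCCOOOCCCCCCCCC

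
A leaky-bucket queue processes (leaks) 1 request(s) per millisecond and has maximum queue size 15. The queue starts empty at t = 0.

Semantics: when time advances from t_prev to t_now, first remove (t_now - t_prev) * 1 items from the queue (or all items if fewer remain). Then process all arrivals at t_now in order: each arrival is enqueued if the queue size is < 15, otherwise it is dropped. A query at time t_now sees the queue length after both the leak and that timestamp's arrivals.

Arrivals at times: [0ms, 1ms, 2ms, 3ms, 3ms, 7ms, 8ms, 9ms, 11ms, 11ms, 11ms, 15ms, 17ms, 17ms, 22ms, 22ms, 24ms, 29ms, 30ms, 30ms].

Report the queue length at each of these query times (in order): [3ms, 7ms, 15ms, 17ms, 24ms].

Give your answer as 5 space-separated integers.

Queue lengths at query times:
  query t=3ms: backlog = 2
  query t=7ms: backlog = 1
  query t=15ms: backlog = 1
  query t=17ms: backlog = 2
  query t=24ms: backlog = 1

Answer: 2 1 1 2 1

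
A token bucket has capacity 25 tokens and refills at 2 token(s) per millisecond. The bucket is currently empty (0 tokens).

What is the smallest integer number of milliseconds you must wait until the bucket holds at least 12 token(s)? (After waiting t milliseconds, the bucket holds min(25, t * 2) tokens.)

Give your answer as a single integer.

Answer: 6

Derivation:
Need t * 2 >= 12, so t >= 12/2.
Smallest integer t = ceil(12/2) = 6.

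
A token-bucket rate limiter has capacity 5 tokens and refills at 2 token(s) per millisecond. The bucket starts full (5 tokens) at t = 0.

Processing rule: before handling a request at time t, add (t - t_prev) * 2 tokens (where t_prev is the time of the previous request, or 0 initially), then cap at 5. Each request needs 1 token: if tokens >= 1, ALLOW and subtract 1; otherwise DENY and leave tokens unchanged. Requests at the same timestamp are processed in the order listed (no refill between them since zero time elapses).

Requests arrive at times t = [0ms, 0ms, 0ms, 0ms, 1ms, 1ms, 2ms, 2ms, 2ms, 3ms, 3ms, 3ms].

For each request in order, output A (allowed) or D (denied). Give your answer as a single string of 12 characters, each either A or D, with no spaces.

Answer: AAAAAAAAAAAD

Derivation:
Simulating step by step:
  req#1 t=0ms: ALLOW
  req#2 t=0ms: ALLOW
  req#3 t=0ms: ALLOW
  req#4 t=0ms: ALLOW
  req#5 t=1ms: ALLOW
  req#6 t=1ms: ALLOW
  req#7 t=2ms: ALLOW
  req#8 t=2ms: ALLOW
  req#9 t=2ms: ALLOW
  req#10 t=3ms: ALLOW
  req#11 t=3ms: ALLOW
  req#12 t=3ms: DENY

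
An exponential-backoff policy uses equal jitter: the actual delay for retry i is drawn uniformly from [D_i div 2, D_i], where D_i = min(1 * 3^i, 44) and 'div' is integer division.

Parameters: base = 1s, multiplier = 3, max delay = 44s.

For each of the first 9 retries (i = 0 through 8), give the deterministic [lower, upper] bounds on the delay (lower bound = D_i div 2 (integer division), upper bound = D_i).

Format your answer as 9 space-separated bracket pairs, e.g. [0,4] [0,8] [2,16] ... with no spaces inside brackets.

Computing bounds per retry:
  i=0: D_i=min(1*3^0,44)=1, bounds=[0,1]
  i=1: D_i=min(1*3^1,44)=3, bounds=[1,3]
  i=2: D_i=min(1*3^2,44)=9, bounds=[4,9]
  i=3: D_i=min(1*3^3,44)=27, bounds=[13,27]
  i=4: D_i=min(1*3^4,44)=44, bounds=[22,44]
  i=5: D_i=min(1*3^5,44)=44, bounds=[22,44]
  i=6: D_i=min(1*3^6,44)=44, bounds=[22,44]
  i=7: D_i=min(1*3^7,44)=44, bounds=[22,44]
  i=8: D_i=min(1*3^8,44)=44, bounds=[22,44]

Answer: [0,1] [1,3] [4,9] [13,27] [22,44] [22,44] [22,44] [22,44] [22,44]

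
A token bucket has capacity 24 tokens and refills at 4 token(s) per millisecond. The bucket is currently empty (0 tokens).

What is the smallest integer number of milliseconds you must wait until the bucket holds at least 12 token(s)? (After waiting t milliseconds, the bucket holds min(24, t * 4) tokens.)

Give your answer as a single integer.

Answer: 3

Derivation:
Need t * 4 >= 12, so t >= 12/4.
Smallest integer t = ceil(12/4) = 3.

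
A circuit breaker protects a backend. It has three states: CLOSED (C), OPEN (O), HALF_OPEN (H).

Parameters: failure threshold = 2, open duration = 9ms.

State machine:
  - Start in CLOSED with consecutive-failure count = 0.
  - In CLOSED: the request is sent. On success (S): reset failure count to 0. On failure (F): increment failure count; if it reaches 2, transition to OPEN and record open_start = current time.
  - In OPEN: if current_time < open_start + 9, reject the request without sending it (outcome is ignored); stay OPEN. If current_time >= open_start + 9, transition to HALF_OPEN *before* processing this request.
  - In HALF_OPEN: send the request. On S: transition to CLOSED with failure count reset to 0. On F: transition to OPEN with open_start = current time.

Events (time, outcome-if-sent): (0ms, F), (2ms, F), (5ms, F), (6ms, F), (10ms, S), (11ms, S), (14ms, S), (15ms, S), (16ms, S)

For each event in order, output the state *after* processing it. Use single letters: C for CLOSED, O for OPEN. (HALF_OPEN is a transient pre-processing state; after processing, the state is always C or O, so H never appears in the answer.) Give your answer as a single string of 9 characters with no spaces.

State after each event:
  event#1 t=0ms outcome=F: state=CLOSED
  event#2 t=2ms outcome=F: state=OPEN
  event#3 t=5ms outcome=F: state=OPEN
  event#4 t=6ms outcome=F: state=OPEN
  event#5 t=10ms outcome=S: state=OPEN
  event#6 t=11ms outcome=S: state=CLOSED
  event#7 t=14ms outcome=S: state=CLOSED
  event#8 t=15ms outcome=S: state=CLOSED
  event#9 t=16ms outcome=S: state=CLOSED

Answer: COOOOCCCC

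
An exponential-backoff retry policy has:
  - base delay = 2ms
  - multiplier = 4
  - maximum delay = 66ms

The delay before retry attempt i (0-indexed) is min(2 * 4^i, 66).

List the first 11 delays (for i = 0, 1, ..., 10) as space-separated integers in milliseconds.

Answer: 2 8 32 66 66 66 66 66 66 66 66

Derivation:
Computing each delay:
  i=0: min(2*4^0, 66) = 2
  i=1: min(2*4^1, 66) = 8
  i=2: min(2*4^2, 66) = 32
  i=3: min(2*4^3, 66) = 66
  i=4: min(2*4^4, 66) = 66
  i=5: min(2*4^5, 66) = 66
  i=6: min(2*4^6, 66) = 66
  i=7: min(2*4^7, 66) = 66
  i=8: min(2*4^8, 66) = 66
  i=9: min(2*4^9, 66) = 66
  i=10: min(2*4^10, 66) = 66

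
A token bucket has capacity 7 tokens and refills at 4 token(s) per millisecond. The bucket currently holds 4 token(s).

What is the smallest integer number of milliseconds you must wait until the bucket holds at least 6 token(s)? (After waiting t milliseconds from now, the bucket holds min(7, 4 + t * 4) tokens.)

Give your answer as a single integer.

Answer: 1

Derivation:
Need 4 + t * 4 >= 6, so t >= 2/4.
Smallest integer t = ceil(2/4) = 1.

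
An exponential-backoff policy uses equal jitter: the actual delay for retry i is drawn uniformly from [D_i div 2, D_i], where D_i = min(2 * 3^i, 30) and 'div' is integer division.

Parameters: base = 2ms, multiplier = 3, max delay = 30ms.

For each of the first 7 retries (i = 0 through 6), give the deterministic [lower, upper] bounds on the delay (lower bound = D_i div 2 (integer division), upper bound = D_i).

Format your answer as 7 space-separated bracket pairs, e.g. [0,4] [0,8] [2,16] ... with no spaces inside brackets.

Answer: [1,2] [3,6] [9,18] [15,30] [15,30] [15,30] [15,30]

Derivation:
Computing bounds per retry:
  i=0: D_i=min(2*3^0,30)=2, bounds=[1,2]
  i=1: D_i=min(2*3^1,30)=6, bounds=[3,6]
  i=2: D_i=min(2*3^2,30)=18, bounds=[9,18]
  i=3: D_i=min(2*3^3,30)=30, bounds=[15,30]
  i=4: D_i=min(2*3^4,30)=30, bounds=[15,30]
  i=5: D_i=min(2*3^5,30)=30, bounds=[15,30]
  i=6: D_i=min(2*3^6,30)=30, bounds=[15,30]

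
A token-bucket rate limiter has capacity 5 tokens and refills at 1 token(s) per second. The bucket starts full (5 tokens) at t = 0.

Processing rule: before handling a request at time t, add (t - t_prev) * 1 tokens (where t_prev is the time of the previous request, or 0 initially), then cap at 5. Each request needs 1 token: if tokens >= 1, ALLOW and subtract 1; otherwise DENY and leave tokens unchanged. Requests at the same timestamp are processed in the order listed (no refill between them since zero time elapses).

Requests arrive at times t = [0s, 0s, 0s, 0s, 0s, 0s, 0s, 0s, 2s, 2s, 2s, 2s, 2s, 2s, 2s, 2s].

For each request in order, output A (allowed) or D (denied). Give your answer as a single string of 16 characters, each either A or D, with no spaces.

Simulating step by step:
  req#1 t=0s: ALLOW
  req#2 t=0s: ALLOW
  req#3 t=0s: ALLOW
  req#4 t=0s: ALLOW
  req#5 t=0s: ALLOW
  req#6 t=0s: DENY
  req#7 t=0s: DENY
  req#8 t=0s: DENY
  req#9 t=2s: ALLOW
  req#10 t=2s: ALLOW
  req#11 t=2s: DENY
  req#12 t=2s: DENY
  req#13 t=2s: DENY
  req#14 t=2s: DENY
  req#15 t=2s: DENY
  req#16 t=2s: DENY

Answer: AAAAADDDAADDDDDD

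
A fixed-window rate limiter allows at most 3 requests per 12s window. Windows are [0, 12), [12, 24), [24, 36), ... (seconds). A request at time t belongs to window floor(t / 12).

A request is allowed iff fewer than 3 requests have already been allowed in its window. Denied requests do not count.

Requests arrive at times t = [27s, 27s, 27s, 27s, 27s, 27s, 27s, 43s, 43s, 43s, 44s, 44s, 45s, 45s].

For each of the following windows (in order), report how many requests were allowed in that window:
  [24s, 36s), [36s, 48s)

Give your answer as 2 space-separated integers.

Processing requests:
  req#1 t=27s (window 2): ALLOW
  req#2 t=27s (window 2): ALLOW
  req#3 t=27s (window 2): ALLOW
  req#4 t=27s (window 2): DENY
  req#5 t=27s (window 2): DENY
  req#6 t=27s (window 2): DENY
  req#7 t=27s (window 2): DENY
  req#8 t=43s (window 3): ALLOW
  req#9 t=43s (window 3): ALLOW
  req#10 t=43s (window 3): ALLOW
  req#11 t=44s (window 3): DENY
  req#12 t=44s (window 3): DENY
  req#13 t=45s (window 3): DENY
  req#14 t=45s (window 3): DENY

Allowed counts by window: 3 3

Answer: 3 3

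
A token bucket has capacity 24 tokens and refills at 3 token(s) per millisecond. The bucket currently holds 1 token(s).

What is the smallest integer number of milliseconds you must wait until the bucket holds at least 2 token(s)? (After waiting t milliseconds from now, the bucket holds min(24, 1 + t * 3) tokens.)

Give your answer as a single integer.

Answer: 1

Derivation:
Need 1 + t * 3 >= 2, so t >= 1/3.
Smallest integer t = ceil(1/3) = 1.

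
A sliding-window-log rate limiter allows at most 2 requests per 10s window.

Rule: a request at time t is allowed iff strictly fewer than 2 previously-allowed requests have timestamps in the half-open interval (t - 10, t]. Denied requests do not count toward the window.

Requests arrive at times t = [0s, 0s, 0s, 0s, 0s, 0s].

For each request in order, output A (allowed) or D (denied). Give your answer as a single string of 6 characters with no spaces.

Answer: AADDDD

Derivation:
Tracking allowed requests in the window:
  req#1 t=0s: ALLOW
  req#2 t=0s: ALLOW
  req#3 t=0s: DENY
  req#4 t=0s: DENY
  req#5 t=0s: DENY
  req#6 t=0s: DENY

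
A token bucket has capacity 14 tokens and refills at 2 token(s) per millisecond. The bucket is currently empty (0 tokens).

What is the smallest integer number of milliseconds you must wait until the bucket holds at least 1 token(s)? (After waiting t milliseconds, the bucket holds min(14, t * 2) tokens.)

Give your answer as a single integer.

Answer: 1

Derivation:
Need t * 2 >= 1, so t >= 1/2.
Smallest integer t = ceil(1/2) = 1.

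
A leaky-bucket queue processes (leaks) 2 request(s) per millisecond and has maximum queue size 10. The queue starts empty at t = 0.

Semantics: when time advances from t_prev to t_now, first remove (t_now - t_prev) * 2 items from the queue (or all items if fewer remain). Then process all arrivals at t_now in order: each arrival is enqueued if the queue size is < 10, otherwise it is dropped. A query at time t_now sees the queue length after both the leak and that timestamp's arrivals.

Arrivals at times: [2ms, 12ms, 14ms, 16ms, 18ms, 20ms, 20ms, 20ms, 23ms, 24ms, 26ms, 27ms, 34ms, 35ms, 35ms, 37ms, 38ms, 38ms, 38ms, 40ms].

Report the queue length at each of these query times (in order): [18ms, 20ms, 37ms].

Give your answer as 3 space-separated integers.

Answer: 1 3 1

Derivation:
Queue lengths at query times:
  query t=18ms: backlog = 1
  query t=20ms: backlog = 3
  query t=37ms: backlog = 1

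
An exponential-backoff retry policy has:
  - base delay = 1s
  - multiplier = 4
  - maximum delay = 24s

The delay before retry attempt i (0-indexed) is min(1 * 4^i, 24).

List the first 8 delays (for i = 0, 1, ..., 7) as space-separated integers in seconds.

Answer: 1 4 16 24 24 24 24 24

Derivation:
Computing each delay:
  i=0: min(1*4^0, 24) = 1
  i=1: min(1*4^1, 24) = 4
  i=2: min(1*4^2, 24) = 16
  i=3: min(1*4^3, 24) = 24
  i=4: min(1*4^4, 24) = 24
  i=5: min(1*4^5, 24) = 24
  i=6: min(1*4^6, 24) = 24
  i=7: min(1*4^7, 24) = 24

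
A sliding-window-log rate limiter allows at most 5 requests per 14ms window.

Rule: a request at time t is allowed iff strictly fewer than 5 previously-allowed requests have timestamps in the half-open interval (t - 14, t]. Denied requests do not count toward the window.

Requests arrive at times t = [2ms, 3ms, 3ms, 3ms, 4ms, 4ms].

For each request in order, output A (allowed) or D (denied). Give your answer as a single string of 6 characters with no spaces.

Answer: AAAAAD

Derivation:
Tracking allowed requests in the window:
  req#1 t=2ms: ALLOW
  req#2 t=3ms: ALLOW
  req#3 t=3ms: ALLOW
  req#4 t=3ms: ALLOW
  req#5 t=4ms: ALLOW
  req#6 t=4ms: DENY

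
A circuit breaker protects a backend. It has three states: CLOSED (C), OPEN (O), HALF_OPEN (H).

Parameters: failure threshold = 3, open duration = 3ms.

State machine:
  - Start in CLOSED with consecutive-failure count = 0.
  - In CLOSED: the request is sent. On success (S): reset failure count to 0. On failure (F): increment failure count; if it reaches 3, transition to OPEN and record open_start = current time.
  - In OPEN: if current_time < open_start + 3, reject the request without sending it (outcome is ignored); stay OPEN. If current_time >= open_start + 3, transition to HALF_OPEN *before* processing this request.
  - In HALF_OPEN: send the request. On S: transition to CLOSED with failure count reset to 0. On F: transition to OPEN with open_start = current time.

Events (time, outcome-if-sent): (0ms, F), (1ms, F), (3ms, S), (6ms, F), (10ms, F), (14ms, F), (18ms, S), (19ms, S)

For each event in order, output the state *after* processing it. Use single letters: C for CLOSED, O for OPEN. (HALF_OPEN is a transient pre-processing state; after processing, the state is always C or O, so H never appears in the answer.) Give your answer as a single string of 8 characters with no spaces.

Answer: CCCCCOCC

Derivation:
State after each event:
  event#1 t=0ms outcome=F: state=CLOSED
  event#2 t=1ms outcome=F: state=CLOSED
  event#3 t=3ms outcome=S: state=CLOSED
  event#4 t=6ms outcome=F: state=CLOSED
  event#5 t=10ms outcome=F: state=CLOSED
  event#6 t=14ms outcome=F: state=OPEN
  event#7 t=18ms outcome=S: state=CLOSED
  event#8 t=19ms outcome=S: state=CLOSED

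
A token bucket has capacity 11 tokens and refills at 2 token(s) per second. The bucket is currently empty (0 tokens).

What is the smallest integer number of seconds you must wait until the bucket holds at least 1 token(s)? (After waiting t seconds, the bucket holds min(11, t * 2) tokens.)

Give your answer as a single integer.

Answer: 1

Derivation:
Need t * 2 >= 1, so t >= 1/2.
Smallest integer t = ceil(1/2) = 1.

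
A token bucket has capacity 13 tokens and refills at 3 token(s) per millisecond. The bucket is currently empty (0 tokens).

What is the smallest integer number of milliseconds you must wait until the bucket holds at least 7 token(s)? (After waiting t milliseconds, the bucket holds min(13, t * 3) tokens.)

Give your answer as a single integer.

Answer: 3

Derivation:
Need t * 3 >= 7, so t >= 7/3.
Smallest integer t = ceil(7/3) = 3.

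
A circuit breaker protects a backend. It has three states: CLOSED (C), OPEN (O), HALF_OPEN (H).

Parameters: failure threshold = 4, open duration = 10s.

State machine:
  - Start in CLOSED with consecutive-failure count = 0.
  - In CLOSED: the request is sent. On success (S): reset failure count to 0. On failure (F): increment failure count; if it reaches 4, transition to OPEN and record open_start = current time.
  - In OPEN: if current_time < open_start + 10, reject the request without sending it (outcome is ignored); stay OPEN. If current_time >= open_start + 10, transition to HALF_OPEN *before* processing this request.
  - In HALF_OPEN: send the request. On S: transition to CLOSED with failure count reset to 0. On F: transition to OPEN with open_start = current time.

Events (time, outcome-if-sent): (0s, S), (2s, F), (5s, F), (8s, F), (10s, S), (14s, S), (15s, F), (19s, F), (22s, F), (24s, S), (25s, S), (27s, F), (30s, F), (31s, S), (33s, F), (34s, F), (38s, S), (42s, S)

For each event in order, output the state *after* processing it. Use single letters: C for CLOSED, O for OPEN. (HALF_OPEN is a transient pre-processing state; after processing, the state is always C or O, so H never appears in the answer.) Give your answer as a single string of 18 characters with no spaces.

State after each event:
  event#1 t=0s outcome=S: state=CLOSED
  event#2 t=2s outcome=F: state=CLOSED
  event#3 t=5s outcome=F: state=CLOSED
  event#4 t=8s outcome=F: state=CLOSED
  event#5 t=10s outcome=S: state=CLOSED
  event#6 t=14s outcome=S: state=CLOSED
  event#7 t=15s outcome=F: state=CLOSED
  event#8 t=19s outcome=F: state=CLOSED
  event#9 t=22s outcome=F: state=CLOSED
  event#10 t=24s outcome=S: state=CLOSED
  event#11 t=25s outcome=S: state=CLOSED
  event#12 t=27s outcome=F: state=CLOSED
  event#13 t=30s outcome=F: state=CLOSED
  event#14 t=31s outcome=S: state=CLOSED
  event#15 t=33s outcome=F: state=CLOSED
  event#16 t=34s outcome=F: state=CLOSED
  event#17 t=38s outcome=S: state=CLOSED
  event#18 t=42s outcome=S: state=CLOSED

Answer: CCCCCCCCCCCCCCCCCC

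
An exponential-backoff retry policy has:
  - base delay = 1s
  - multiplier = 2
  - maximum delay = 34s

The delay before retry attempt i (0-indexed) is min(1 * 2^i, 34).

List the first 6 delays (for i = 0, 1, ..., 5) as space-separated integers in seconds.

Answer: 1 2 4 8 16 32

Derivation:
Computing each delay:
  i=0: min(1*2^0, 34) = 1
  i=1: min(1*2^1, 34) = 2
  i=2: min(1*2^2, 34) = 4
  i=3: min(1*2^3, 34) = 8
  i=4: min(1*2^4, 34) = 16
  i=5: min(1*2^5, 34) = 32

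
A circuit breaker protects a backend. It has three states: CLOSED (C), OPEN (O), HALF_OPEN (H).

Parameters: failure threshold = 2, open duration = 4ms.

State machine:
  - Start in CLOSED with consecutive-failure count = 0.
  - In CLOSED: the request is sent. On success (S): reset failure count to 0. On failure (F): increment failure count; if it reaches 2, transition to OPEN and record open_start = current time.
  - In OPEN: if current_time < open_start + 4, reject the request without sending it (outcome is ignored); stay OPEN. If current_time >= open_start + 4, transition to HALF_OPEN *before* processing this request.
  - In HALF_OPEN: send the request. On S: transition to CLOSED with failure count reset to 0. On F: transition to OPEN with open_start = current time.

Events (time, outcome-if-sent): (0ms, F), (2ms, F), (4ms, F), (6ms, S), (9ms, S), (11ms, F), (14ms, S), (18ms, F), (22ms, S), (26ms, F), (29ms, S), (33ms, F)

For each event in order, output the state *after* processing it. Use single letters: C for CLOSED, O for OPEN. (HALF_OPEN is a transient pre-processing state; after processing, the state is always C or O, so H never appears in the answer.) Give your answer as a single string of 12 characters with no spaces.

Answer: COOCCCCCCCCC

Derivation:
State after each event:
  event#1 t=0ms outcome=F: state=CLOSED
  event#2 t=2ms outcome=F: state=OPEN
  event#3 t=4ms outcome=F: state=OPEN
  event#4 t=6ms outcome=S: state=CLOSED
  event#5 t=9ms outcome=S: state=CLOSED
  event#6 t=11ms outcome=F: state=CLOSED
  event#7 t=14ms outcome=S: state=CLOSED
  event#8 t=18ms outcome=F: state=CLOSED
  event#9 t=22ms outcome=S: state=CLOSED
  event#10 t=26ms outcome=F: state=CLOSED
  event#11 t=29ms outcome=S: state=CLOSED
  event#12 t=33ms outcome=F: state=CLOSED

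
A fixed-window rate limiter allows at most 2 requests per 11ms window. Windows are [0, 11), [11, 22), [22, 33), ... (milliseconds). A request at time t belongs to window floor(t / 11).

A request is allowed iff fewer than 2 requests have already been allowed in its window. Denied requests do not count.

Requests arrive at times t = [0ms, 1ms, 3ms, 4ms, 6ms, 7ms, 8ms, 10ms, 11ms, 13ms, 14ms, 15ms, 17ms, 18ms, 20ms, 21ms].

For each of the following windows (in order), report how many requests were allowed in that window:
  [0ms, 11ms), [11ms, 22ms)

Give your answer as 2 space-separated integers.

Answer: 2 2

Derivation:
Processing requests:
  req#1 t=0ms (window 0): ALLOW
  req#2 t=1ms (window 0): ALLOW
  req#3 t=3ms (window 0): DENY
  req#4 t=4ms (window 0): DENY
  req#5 t=6ms (window 0): DENY
  req#6 t=7ms (window 0): DENY
  req#7 t=8ms (window 0): DENY
  req#8 t=10ms (window 0): DENY
  req#9 t=11ms (window 1): ALLOW
  req#10 t=13ms (window 1): ALLOW
  req#11 t=14ms (window 1): DENY
  req#12 t=15ms (window 1): DENY
  req#13 t=17ms (window 1): DENY
  req#14 t=18ms (window 1): DENY
  req#15 t=20ms (window 1): DENY
  req#16 t=21ms (window 1): DENY

Allowed counts by window: 2 2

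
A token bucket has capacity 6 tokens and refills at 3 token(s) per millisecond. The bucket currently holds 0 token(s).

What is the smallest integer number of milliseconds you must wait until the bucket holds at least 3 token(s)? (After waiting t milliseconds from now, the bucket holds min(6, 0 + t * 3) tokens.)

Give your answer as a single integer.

Answer: 1

Derivation:
Need 0 + t * 3 >= 3, so t >= 3/3.
Smallest integer t = ceil(3/3) = 1.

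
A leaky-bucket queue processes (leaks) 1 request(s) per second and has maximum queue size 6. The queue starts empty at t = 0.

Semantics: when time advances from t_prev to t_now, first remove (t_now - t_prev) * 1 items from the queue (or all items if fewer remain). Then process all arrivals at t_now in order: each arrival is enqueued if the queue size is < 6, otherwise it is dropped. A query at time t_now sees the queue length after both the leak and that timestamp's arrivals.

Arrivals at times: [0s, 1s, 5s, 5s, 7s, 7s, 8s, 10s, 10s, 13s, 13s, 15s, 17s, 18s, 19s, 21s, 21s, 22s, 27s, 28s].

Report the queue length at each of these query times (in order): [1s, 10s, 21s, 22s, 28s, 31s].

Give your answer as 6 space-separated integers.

Answer: 1 2 2 2 1 0

Derivation:
Queue lengths at query times:
  query t=1s: backlog = 1
  query t=10s: backlog = 2
  query t=21s: backlog = 2
  query t=22s: backlog = 2
  query t=28s: backlog = 1
  query t=31s: backlog = 0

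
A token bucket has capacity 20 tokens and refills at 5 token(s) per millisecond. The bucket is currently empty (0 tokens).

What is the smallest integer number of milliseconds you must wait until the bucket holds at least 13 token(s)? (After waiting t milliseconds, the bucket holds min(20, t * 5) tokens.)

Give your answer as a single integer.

Need t * 5 >= 13, so t >= 13/5.
Smallest integer t = ceil(13/5) = 3.

Answer: 3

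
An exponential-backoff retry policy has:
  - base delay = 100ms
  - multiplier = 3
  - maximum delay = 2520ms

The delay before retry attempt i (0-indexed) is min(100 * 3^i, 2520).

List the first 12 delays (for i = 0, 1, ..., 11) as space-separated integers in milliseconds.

Answer: 100 300 900 2520 2520 2520 2520 2520 2520 2520 2520 2520

Derivation:
Computing each delay:
  i=0: min(100*3^0, 2520) = 100
  i=1: min(100*3^1, 2520) = 300
  i=2: min(100*3^2, 2520) = 900
  i=3: min(100*3^3, 2520) = 2520
  i=4: min(100*3^4, 2520) = 2520
  i=5: min(100*3^5, 2520) = 2520
  i=6: min(100*3^6, 2520) = 2520
  i=7: min(100*3^7, 2520) = 2520
  i=8: min(100*3^8, 2520) = 2520
  i=9: min(100*3^9, 2520) = 2520
  i=10: min(100*3^10, 2520) = 2520
  i=11: min(100*3^11, 2520) = 2520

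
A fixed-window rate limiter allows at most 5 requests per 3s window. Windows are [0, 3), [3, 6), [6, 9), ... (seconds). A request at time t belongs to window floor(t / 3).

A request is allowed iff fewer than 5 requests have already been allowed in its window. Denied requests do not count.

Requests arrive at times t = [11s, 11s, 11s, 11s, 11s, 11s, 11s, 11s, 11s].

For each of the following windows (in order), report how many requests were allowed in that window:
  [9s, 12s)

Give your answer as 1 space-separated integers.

Processing requests:
  req#1 t=11s (window 3): ALLOW
  req#2 t=11s (window 3): ALLOW
  req#3 t=11s (window 3): ALLOW
  req#4 t=11s (window 3): ALLOW
  req#5 t=11s (window 3): ALLOW
  req#6 t=11s (window 3): DENY
  req#7 t=11s (window 3): DENY
  req#8 t=11s (window 3): DENY
  req#9 t=11s (window 3): DENY

Allowed counts by window: 5

Answer: 5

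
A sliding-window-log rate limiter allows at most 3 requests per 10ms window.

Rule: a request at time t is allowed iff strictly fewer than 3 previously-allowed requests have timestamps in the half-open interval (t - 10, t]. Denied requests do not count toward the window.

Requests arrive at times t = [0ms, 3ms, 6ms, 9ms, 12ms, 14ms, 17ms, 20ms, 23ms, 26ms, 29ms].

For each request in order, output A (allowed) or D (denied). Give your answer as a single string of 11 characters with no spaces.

Answer: AAADAAADAAA

Derivation:
Tracking allowed requests in the window:
  req#1 t=0ms: ALLOW
  req#2 t=3ms: ALLOW
  req#3 t=6ms: ALLOW
  req#4 t=9ms: DENY
  req#5 t=12ms: ALLOW
  req#6 t=14ms: ALLOW
  req#7 t=17ms: ALLOW
  req#8 t=20ms: DENY
  req#9 t=23ms: ALLOW
  req#10 t=26ms: ALLOW
  req#11 t=29ms: ALLOW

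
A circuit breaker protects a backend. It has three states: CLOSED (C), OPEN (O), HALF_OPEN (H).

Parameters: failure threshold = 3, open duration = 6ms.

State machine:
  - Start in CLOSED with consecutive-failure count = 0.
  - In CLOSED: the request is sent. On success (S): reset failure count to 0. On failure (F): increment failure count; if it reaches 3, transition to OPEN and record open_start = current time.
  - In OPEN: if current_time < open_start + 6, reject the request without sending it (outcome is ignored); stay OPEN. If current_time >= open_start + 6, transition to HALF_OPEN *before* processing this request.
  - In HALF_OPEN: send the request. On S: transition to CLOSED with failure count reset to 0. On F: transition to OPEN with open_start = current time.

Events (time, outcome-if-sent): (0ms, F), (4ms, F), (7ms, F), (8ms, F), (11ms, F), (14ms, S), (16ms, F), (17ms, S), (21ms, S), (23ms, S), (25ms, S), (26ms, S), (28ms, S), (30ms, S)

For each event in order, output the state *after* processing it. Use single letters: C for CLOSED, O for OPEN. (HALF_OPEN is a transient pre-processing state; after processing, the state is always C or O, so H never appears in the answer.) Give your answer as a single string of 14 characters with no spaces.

State after each event:
  event#1 t=0ms outcome=F: state=CLOSED
  event#2 t=4ms outcome=F: state=CLOSED
  event#3 t=7ms outcome=F: state=OPEN
  event#4 t=8ms outcome=F: state=OPEN
  event#5 t=11ms outcome=F: state=OPEN
  event#6 t=14ms outcome=S: state=CLOSED
  event#7 t=16ms outcome=F: state=CLOSED
  event#8 t=17ms outcome=S: state=CLOSED
  event#9 t=21ms outcome=S: state=CLOSED
  event#10 t=23ms outcome=S: state=CLOSED
  event#11 t=25ms outcome=S: state=CLOSED
  event#12 t=26ms outcome=S: state=CLOSED
  event#13 t=28ms outcome=S: state=CLOSED
  event#14 t=30ms outcome=S: state=CLOSED

Answer: CCOOOCCCCCCCCC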